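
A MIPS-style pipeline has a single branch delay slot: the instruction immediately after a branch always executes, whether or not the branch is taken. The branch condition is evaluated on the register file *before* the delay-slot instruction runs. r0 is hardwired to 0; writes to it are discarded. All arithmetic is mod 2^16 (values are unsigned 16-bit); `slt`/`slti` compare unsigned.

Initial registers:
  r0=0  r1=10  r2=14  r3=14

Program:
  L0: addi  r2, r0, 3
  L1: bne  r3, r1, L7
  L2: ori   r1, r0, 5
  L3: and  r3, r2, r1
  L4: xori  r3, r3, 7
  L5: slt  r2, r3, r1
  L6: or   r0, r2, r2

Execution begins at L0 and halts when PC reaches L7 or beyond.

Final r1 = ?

[0] addi  r2, r0, 3  →  {r0:0, r1:10, r2:3, r3:14}
[1] bne  r3, r1, L7  →  {r0:0, r1:10, r2:3, r3:14}  ⟨branch taken⟩
[2] ori   r1, r0, 5  →  {r0:0, r1:5, r2:3, r3:14}

5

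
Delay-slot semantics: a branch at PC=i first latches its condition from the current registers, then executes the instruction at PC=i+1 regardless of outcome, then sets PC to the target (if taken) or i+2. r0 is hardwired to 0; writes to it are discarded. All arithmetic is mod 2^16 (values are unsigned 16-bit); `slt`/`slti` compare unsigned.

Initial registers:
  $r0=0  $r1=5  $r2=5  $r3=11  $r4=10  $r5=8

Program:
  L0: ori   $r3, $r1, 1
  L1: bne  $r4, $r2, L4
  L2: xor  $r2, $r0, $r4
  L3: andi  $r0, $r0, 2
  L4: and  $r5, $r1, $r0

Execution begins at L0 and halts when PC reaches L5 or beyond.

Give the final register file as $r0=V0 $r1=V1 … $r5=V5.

PC=0  ori   $r3, $r1, 1      | $r0=0 $r1=5 $r2=5 $r3=5 $r4=10 $r5=8
PC=1  bne  $r4, $r2, L4      | $r0=0 $r1=5 $r2=5 $r3=5 $r4=10 $r5=8  [TAKEN]
PC=2  xor  $r2, $r0, $r4     | $r0=0 $r1=5 $r2=10 $r3=5 $r4=10 $r5=8
PC=4  and  $r5, $r1, $r0     | $r0=0 $r1=5 $r2=10 $r3=5 $r4=10 $r5=0

$r0=0 $r1=5 $r2=10 $r3=5 $r4=10 $r5=0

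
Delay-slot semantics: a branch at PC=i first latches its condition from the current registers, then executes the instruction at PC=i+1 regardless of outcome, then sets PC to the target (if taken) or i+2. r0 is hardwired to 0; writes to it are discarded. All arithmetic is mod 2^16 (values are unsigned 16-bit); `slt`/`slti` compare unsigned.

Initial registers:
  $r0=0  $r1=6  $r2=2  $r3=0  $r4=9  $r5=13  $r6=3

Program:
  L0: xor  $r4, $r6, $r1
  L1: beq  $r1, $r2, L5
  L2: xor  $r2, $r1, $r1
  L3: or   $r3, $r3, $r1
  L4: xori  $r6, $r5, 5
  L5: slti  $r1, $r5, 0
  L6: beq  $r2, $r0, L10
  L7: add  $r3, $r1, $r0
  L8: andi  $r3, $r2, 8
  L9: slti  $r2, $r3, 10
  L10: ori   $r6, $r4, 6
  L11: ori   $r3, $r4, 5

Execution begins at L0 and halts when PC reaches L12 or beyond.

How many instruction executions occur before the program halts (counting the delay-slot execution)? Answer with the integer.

10

#0 xor  $r4, $r6, $r1 ; 0/6/2/0/5/13/3
#1 beq  $r1, $r2, L5 ; 0/6/2/0/5/13/3 ; →fallthru
#2 xor  $r2, $r1, $r1 ; 0/6/0/0/5/13/3
#3 or   $r3, $r3, $r1 ; 0/6/0/6/5/13/3
#4 xori  $r6, $r5, 5 ; 0/6/0/6/5/13/8
#5 slti  $r1, $r5, 0 ; 0/0/0/6/5/13/8
#6 beq  $r2, $r0, L10 ; 0/0/0/6/5/13/8 ; →target
#7 add  $r3, $r1, $r0 ; 0/0/0/0/5/13/8
#10 ori   $r6, $r4, 6 ; 0/0/0/0/5/13/7
#11 ori   $r3, $r4, 5 ; 0/0/0/5/5/13/7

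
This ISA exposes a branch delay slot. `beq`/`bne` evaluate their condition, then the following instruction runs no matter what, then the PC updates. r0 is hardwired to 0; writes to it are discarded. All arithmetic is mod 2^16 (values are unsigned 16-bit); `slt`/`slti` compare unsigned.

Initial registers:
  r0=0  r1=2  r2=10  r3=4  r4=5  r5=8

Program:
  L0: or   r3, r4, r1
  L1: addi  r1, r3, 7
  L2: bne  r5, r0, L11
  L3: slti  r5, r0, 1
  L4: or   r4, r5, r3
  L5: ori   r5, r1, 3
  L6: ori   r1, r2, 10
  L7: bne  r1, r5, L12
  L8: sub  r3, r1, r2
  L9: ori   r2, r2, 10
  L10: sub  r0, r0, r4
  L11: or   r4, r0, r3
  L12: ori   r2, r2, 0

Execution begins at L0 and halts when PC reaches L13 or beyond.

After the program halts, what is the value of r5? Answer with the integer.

1

[0] or   r3, r4, r1  →  {r0:0, r1:2, r2:10, r3:7, r4:5, r5:8}
[1] addi  r1, r3, 7  →  {r0:0, r1:14, r2:10, r3:7, r4:5, r5:8}
[2] bne  r5, r0, L11  →  {r0:0, r1:14, r2:10, r3:7, r4:5, r5:8}  ⟨branch taken⟩
[3] slti  r5, r0, 1  →  {r0:0, r1:14, r2:10, r3:7, r4:5, r5:1}
[11] or   r4, r0, r3  →  {r0:0, r1:14, r2:10, r3:7, r4:7, r5:1}
[12] ori   r2, r2, 0  →  {r0:0, r1:14, r2:10, r3:7, r4:7, r5:1}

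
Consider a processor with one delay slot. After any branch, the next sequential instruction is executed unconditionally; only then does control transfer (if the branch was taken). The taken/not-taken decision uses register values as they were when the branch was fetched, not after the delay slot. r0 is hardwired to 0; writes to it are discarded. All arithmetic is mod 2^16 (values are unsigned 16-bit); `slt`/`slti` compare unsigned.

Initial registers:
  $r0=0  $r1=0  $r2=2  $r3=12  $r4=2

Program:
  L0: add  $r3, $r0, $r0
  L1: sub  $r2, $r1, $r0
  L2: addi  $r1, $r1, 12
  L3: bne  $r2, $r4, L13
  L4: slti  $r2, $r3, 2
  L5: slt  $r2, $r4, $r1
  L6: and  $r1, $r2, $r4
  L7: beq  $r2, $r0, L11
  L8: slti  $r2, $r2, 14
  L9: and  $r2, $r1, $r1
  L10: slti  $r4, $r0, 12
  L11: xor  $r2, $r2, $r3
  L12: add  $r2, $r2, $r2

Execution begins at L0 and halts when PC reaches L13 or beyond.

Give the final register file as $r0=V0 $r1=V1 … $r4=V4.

PC=0  add  $r3, $r0, $r0     | $r0=0 $r1=0 $r2=2 $r3=0 $r4=2
PC=1  sub  $r2, $r1, $r0     | $r0=0 $r1=0 $r2=0 $r3=0 $r4=2
PC=2  addi  $r1, $r1, 12     | $r0=0 $r1=12 $r2=0 $r3=0 $r4=2
PC=3  bne  $r2, $r4, L13     | $r0=0 $r1=12 $r2=0 $r3=0 $r4=2  [TAKEN]
PC=4  slti  $r2, $r3, 2      | $r0=0 $r1=12 $r2=1 $r3=0 $r4=2

$r0=0 $r1=12 $r2=1 $r3=0 $r4=2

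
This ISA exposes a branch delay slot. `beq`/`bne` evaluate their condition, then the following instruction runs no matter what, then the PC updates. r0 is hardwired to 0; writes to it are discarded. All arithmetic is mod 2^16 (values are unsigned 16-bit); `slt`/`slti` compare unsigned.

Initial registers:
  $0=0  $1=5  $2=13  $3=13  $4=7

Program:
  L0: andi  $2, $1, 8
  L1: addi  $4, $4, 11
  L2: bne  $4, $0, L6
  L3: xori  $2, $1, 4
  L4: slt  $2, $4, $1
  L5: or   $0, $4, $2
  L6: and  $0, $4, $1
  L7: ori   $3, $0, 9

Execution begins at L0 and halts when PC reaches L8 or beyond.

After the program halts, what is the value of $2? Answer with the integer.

  step pc=0: andi  $2, $1, 8  regs=(0,5,0,13,7)
  step pc=1: addi  $4, $4, 11  regs=(0,5,0,13,18)
  step pc=2: bne  $4, $0, L6  cond=T  regs=(0,5,0,13,18)
  step pc=3: xori  $2, $1, 4  regs=(0,5,1,13,18)
  step pc=6: and  $0, $4, $1  regs=(0,5,1,13,18)
  step pc=7: ori   $3, $0, 9  regs=(0,5,1,9,18)

1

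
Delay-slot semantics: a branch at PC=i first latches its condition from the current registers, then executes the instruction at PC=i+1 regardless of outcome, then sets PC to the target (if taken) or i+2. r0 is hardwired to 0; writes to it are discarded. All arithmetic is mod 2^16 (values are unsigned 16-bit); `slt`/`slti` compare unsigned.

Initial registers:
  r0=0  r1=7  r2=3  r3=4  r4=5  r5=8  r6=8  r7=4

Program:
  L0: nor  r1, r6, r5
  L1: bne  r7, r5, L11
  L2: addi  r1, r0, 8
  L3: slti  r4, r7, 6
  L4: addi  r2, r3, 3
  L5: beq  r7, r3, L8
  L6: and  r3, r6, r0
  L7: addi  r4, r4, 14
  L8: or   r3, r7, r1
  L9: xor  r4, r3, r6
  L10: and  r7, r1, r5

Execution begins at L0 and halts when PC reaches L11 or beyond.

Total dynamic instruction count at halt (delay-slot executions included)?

#0 nor  r1, r6, r5 ; 0/65527/3/4/5/8/8/4
#1 bne  r7, r5, L11 ; 0/65527/3/4/5/8/8/4 ; →target
#2 addi  r1, r0, 8 ; 0/8/3/4/5/8/8/4

3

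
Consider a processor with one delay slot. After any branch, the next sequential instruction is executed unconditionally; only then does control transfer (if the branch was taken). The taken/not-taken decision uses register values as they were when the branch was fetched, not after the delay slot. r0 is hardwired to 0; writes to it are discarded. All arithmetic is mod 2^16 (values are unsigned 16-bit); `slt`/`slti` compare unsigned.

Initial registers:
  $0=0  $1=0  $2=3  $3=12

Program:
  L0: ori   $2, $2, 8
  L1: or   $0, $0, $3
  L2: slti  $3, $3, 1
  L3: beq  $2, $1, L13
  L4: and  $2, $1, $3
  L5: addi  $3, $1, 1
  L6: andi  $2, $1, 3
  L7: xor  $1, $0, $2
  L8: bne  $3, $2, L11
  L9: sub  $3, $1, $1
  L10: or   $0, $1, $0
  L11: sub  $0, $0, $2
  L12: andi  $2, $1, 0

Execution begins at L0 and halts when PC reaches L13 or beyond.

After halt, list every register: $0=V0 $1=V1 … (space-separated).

$0=0 $1=0 $2=0 $3=0

[0] ori   $2, $2, 8  →  {$0:0, $1:0, $2:11, $3:12}
[1] or   $0, $0, $3  →  {$0:0, $1:0, $2:11, $3:12}
[2] slti  $3, $3, 1  →  {$0:0, $1:0, $2:11, $3:0}
[3] beq  $2, $1, L13  →  {$0:0, $1:0, $2:11, $3:0}  ⟨branch fallthrough⟩
[4] and  $2, $1, $3  →  {$0:0, $1:0, $2:0, $3:0}
[5] addi  $3, $1, 1  →  {$0:0, $1:0, $2:0, $3:1}
[6] andi  $2, $1, 3  →  {$0:0, $1:0, $2:0, $3:1}
[7] xor  $1, $0, $2  →  {$0:0, $1:0, $2:0, $3:1}
[8] bne  $3, $2, L11  →  {$0:0, $1:0, $2:0, $3:1}  ⟨branch taken⟩
[9] sub  $3, $1, $1  →  {$0:0, $1:0, $2:0, $3:0}
[11] sub  $0, $0, $2  →  {$0:0, $1:0, $2:0, $3:0}
[12] andi  $2, $1, 0  →  {$0:0, $1:0, $2:0, $3:0}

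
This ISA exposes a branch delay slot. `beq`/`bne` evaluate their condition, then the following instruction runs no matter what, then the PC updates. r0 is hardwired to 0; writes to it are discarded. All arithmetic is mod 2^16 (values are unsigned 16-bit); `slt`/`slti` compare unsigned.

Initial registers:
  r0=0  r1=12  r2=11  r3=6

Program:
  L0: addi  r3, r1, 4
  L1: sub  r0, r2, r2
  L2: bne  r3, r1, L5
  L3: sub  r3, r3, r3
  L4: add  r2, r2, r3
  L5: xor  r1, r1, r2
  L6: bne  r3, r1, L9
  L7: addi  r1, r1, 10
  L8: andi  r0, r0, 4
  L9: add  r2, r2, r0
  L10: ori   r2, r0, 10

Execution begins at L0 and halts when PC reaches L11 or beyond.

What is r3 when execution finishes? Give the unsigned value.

  step pc=0: addi  r3, r1, 4  regs=(0,12,11,16)
  step pc=1: sub  r0, r2, r2  regs=(0,12,11,16)
  step pc=2: bne  r3, r1, L5  cond=T  regs=(0,12,11,16)
  step pc=3: sub  r3, r3, r3  regs=(0,12,11,0)
  step pc=5: xor  r1, r1, r2  regs=(0,7,11,0)
  step pc=6: bne  r3, r1, L9  cond=T  regs=(0,7,11,0)
  step pc=7: addi  r1, r1, 10  regs=(0,17,11,0)
  step pc=9: add  r2, r2, r0  regs=(0,17,11,0)
  step pc=10: ori   r2, r0, 10  regs=(0,17,10,0)

0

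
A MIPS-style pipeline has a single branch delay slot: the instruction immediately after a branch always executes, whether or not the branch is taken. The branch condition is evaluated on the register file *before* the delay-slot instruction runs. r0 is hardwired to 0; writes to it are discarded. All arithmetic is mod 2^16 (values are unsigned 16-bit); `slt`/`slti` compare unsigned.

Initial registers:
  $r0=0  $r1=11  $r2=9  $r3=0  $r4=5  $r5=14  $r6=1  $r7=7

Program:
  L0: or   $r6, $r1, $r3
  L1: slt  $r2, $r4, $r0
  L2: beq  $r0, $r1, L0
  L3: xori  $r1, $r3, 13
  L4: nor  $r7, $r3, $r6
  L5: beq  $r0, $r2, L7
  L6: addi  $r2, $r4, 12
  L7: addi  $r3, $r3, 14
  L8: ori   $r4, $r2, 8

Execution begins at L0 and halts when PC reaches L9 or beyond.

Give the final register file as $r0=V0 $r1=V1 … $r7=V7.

[0] or   $r6, $r1, $r3  →  {$r0:0, $r1:11, $r2:9, $r3:0, $r4:5, $r5:14, $r6:11, $r7:7}
[1] slt  $r2, $r4, $r0  →  {$r0:0, $r1:11, $r2:0, $r3:0, $r4:5, $r5:14, $r6:11, $r7:7}
[2] beq  $r0, $r1, L0  →  {$r0:0, $r1:11, $r2:0, $r3:0, $r4:5, $r5:14, $r6:11, $r7:7}  ⟨branch fallthrough⟩
[3] xori  $r1, $r3, 13  →  {$r0:0, $r1:13, $r2:0, $r3:0, $r4:5, $r5:14, $r6:11, $r7:7}
[4] nor  $r7, $r3, $r6  →  {$r0:0, $r1:13, $r2:0, $r3:0, $r4:5, $r5:14, $r6:11, $r7:65524}
[5] beq  $r0, $r2, L7  →  {$r0:0, $r1:13, $r2:0, $r3:0, $r4:5, $r5:14, $r6:11, $r7:65524}  ⟨branch taken⟩
[6] addi  $r2, $r4, 12  →  {$r0:0, $r1:13, $r2:17, $r3:0, $r4:5, $r5:14, $r6:11, $r7:65524}
[7] addi  $r3, $r3, 14  →  {$r0:0, $r1:13, $r2:17, $r3:14, $r4:5, $r5:14, $r6:11, $r7:65524}
[8] ori   $r4, $r2, 8  →  {$r0:0, $r1:13, $r2:17, $r3:14, $r4:25, $r5:14, $r6:11, $r7:65524}

$r0=0 $r1=13 $r2=17 $r3=14 $r4=25 $r5=14 $r6=11 $r7=65524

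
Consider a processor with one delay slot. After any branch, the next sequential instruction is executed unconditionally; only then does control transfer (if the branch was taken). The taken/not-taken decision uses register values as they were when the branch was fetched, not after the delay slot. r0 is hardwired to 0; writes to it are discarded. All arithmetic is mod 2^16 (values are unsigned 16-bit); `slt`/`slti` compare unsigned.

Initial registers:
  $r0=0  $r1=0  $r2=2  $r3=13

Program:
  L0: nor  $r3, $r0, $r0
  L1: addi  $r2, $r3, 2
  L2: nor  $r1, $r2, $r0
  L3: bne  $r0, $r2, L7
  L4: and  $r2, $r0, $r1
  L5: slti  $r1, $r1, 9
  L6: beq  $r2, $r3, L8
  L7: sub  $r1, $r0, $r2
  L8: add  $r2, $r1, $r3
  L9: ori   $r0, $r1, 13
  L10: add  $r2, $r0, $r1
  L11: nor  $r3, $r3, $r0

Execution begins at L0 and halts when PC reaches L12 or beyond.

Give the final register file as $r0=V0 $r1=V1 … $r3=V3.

$r0=0 $r1=0 $r2=0 $r3=0

[0] nor  $r3, $r0, $r0  →  {$r0:0, $r1:0, $r2:2, $r3:65535}
[1] addi  $r2, $r3, 2  →  {$r0:0, $r1:0, $r2:1, $r3:65535}
[2] nor  $r1, $r2, $r0  →  {$r0:0, $r1:65534, $r2:1, $r3:65535}
[3] bne  $r0, $r2, L7  →  {$r0:0, $r1:65534, $r2:1, $r3:65535}  ⟨branch taken⟩
[4] and  $r2, $r0, $r1  →  {$r0:0, $r1:65534, $r2:0, $r3:65535}
[7] sub  $r1, $r0, $r2  →  {$r0:0, $r1:0, $r2:0, $r3:65535}
[8] add  $r2, $r1, $r3  →  {$r0:0, $r1:0, $r2:65535, $r3:65535}
[9] ori   $r0, $r1, 13  →  {$r0:0, $r1:0, $r2:65535, $r3:65535}
[10] add  $r2, $r0, $r1  →  {$r0:0, $r1:0, $r2:0, $r3:65535}
[11] nor  $r3, $r3, $r0  →  {$r0:0, $r1:0, $r2:0, $r3:0}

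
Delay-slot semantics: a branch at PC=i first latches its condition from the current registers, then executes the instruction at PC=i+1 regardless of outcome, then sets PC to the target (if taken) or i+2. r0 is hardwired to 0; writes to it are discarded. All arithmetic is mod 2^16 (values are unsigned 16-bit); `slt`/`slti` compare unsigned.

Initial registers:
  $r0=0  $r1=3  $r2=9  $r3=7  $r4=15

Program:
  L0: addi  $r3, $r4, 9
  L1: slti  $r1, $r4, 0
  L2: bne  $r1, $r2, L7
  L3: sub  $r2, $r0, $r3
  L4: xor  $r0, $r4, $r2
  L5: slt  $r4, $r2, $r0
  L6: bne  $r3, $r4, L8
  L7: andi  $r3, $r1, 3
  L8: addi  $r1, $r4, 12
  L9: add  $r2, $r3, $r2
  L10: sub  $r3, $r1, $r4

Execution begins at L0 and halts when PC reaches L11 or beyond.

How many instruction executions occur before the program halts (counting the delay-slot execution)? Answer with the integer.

8

[0] addi  $r3, $r4, 9  →  {$r0:0, $r1:3, $r2:9, $r3:24, $r4:15}
[1] slti  $r1, $r4, 0  →  {$r0:0, $r1:0, $r2:9, $r3:24, $r4:15}
[2] bne  $r1, $r2, L7  →  {$r0:0, $r1:0, $r2:9, $r3:24, $r4:15}  ⟨branch taken⟩
[3] sub  $r2, $r0, $r3  →  {$r0:0, $r1:0, $r2:65512, $r3:24, $r4:15}
[7] andi  $r3, $r1, 3  →  {$r0:0, $r1:0, $r2:65512, $r3:0, $r4:15}
[8] addi  $r1, $r4, 12  →  {$r0:0, $r1:27, $r2:65512, $r3:0, $r4:15}
[9] add  $r2, $r3, $r2  →  {$r0:0, $r1:27, $r2:65512, $r3:0, $r4:15}
[10] sub  $r3, $r1, $r4  →  {$r0:0, $r1:27, $r2:65512, $r3:12, $r4:15}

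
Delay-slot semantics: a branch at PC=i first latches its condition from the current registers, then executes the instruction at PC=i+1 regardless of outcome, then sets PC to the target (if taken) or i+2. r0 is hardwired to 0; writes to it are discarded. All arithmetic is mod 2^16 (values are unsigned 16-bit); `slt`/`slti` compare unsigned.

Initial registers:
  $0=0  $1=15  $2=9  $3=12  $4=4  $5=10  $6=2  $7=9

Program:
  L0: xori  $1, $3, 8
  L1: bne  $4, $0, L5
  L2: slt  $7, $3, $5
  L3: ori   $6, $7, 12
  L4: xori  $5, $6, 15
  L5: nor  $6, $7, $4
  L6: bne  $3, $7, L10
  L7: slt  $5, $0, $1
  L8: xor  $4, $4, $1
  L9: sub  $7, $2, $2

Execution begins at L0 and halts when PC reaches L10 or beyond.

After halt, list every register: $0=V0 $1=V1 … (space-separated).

#0 xori  $1, $3, 8 ; 0/4/9/12/4/10/2/9
#1 bne  $4, $0, L5 ; 0/4/9/12/4/10/2/9 ; →target
#2 slt  $7, $3, $5 ; 0/4/9/12/4/10/2/0
#5 nor  $6, $7, $4 ; 0/4/9/12/4/10/65531/0
#6 bne  $3, $7, L10 ; 0/4/9/12/4/10/65531/0 ; →target
#7 slt  $5, $0, $1 ; 0/4/9/12/4/1/65531/0

$0=0 $1=4 $2=9 $3=12 $4=4 $5=1 $6=65531 $7=0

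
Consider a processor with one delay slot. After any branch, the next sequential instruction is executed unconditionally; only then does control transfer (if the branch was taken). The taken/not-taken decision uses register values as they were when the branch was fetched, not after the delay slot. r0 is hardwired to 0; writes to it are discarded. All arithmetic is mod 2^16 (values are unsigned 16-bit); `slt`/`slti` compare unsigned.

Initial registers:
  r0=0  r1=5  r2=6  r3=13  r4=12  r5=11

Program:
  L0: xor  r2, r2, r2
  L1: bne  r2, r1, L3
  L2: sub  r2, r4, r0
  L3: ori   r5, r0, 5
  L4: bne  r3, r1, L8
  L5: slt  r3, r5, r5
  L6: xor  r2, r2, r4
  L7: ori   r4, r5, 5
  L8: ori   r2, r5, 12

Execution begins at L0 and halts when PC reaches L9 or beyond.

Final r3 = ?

0

  step pc=0: xor  r2, r2, r2  regs=(0,5,0,13,12,11)
  step pc=1: bne  r2, r1, L3  cond=T  regs=(0,5,0,13,12,11)
  step pc=2: sub  r2, r4, r0  regs=(0,5,12,13,12,11)
  step pc=3: ori   r5, r0, 5  regs=(0,5,12,13,12,5)
  step pc=4: bne  r3, r1, L8  cond=T  regs=(0,5,12,13,12,5)
  step pc=5: slt  r3, r5, r5  regs=(0,5,12,0,12,5)
  step pc=8: ori   r2, r5, 12  regs=(0,5,13,0,12,5)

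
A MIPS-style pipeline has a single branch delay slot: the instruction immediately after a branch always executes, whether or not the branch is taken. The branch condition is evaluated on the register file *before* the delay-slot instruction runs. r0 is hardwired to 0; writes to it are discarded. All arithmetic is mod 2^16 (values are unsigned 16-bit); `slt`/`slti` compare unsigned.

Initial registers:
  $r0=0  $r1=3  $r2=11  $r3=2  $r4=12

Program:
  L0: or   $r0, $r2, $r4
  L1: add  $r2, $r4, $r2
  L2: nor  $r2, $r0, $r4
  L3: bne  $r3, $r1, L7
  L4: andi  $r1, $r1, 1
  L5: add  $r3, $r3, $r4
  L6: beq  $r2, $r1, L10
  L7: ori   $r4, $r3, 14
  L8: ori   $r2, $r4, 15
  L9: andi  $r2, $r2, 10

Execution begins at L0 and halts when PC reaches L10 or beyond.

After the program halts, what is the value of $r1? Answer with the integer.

  step pc=0: or   $r0, $r2, $r4  regs=(0,3,11,2,12)
  step pc=1: add  $r2, $r4, $r2  regs=(0,3,23,2,12)
  step pc=2: nor  $r2, $r0, $r4  regs=(0,3,65523,2,12)
  step pc=3: bne  $r3, $r1, L7  cond=T  regs=(0,3,65523,2,12)
  step pc=4: andi  $r1, $r1, 1  regs=(0,1,65523,2,12)
  step pc=7: ori   $r4, $r3, 14  regs=(0,1,65523,2,14)
  step pc=8: ori   $r2, $r4, 15  regs=(0,1,15,2,14)
  step pc=9: andi  $r2, $r2, 10  regs=(0,1,10,2,14)

1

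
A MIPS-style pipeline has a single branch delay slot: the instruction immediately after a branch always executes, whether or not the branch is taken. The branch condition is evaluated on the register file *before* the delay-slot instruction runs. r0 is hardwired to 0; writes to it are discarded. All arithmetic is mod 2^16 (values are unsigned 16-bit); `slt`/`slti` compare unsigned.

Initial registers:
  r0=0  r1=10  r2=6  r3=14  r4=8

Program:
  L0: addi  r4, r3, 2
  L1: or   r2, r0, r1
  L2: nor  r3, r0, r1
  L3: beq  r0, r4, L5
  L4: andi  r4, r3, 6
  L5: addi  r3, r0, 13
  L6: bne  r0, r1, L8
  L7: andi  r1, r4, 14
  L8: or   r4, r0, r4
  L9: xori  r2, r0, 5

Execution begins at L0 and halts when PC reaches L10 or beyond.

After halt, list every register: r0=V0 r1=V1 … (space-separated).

PC=0  addi  r4, r3, 2        | r0=0 r1=10 r2=6 r3=14 r4=16
PC=1  or   r2, r0, r1        | r0=0 r1=10 r2=10 r3=14 r4=16
PC=2  nor  r3, r0, r1        | r0=0 r1=10 r2=10 r3=65525 r4=16
PC=3  beq  r0, r4, L5        | r0=0 r1=10 r2=10 r3=65525 r4=16  [not taken]
PC=4  andi  r4, r3, 6        | r0=0 r1=10 r2=10 r3=65525 r4=4
PC=5  addi  r3, r0, 13       | r0=0 r1=10 r2=10 r3=13 r4=4
PC=6  bne  r0, r1, L8        | r0=0 r1=10 r2=10 r3=13 r4=4  [TAKEN]
PC=7  andi  r1, r4, 14       | r0=0 r1=4 r2=10 r3=13 r4=4
PC=8  or   r4, r0, r4        | r0=0 r1=4 r2=10 r3=13 r4=4
PC=9  xori  r2, r0, 5        | r0=0 r1=4 r2=5 r3=13 r4=4

r0=0 r1=4 r2=5 r3=13 r4=4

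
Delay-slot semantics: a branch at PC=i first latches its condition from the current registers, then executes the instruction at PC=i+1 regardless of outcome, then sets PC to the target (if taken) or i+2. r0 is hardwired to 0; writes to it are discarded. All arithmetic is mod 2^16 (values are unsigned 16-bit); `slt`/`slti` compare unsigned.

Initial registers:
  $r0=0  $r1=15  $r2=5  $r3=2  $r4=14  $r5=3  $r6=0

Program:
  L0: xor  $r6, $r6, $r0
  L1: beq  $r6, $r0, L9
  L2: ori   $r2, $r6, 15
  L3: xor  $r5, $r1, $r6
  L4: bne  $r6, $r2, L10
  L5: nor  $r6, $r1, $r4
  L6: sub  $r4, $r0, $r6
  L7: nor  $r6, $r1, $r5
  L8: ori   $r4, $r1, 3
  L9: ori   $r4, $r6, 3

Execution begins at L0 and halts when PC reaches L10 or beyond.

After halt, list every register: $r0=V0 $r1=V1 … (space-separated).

  step pc=0: xor  $r6, $r6, $r0  regs=(0,15,5,2,14,3,0)
  step pc=1: beq  $r6, $r0, L9  cond=T  regs=(0,15,5,2,14,3,0)
  step pc=2: ori   $r2, $r6, 15  regs=(0,15,15,2,14,3,0)
  step pc=9: ori   $r4, $r6, 3  regs=(0,15,15,2,3,3,0)

$r0=0 $r1=15 $r2=15 $r3=2 $r4=3 $r5=3 $r6=0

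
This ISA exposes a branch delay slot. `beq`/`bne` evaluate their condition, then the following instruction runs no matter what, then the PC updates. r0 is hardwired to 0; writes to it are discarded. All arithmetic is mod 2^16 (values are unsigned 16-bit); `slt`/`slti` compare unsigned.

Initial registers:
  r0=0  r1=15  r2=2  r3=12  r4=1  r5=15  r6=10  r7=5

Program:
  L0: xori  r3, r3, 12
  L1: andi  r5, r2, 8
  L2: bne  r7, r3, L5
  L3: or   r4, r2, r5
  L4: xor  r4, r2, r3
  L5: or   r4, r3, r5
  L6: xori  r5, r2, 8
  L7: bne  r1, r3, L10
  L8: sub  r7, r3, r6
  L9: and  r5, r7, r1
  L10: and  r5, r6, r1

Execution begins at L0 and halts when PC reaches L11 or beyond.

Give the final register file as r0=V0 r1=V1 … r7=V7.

r0=0 r1=15 r2=2 r3=0 r4=0 r5=10 r6=10 r7=65526

#0 xori  r3, r3, 12 ; 0/15/2/0/1/15/10/5
#1 andi  r5, r2, 8 ; 0/15/2/0/1/0/10/5
#2 bne  r7, r3, L5 ; 0/15/2/0/1/0/10/5 ; →target
#3 or   r4, r2, r5 ; 0/15/2/0/2/0/10/5
#5 or   r4, r3, r5 ; 0/15/2/0/0/0/10/5
#6 xori  r5, r2, 8 ; 0/15/2/0/0/10/10/5
#7 bne  r1, r3, L10 ; 0/15/2/0/0/10/10/5 ; →target
#8 sub  r7, r3, r6 ; 0/15/2/0/0/10/10/65526
#10 and  r5, r6, r1 ; 0/15/2/0/0/10/10/65526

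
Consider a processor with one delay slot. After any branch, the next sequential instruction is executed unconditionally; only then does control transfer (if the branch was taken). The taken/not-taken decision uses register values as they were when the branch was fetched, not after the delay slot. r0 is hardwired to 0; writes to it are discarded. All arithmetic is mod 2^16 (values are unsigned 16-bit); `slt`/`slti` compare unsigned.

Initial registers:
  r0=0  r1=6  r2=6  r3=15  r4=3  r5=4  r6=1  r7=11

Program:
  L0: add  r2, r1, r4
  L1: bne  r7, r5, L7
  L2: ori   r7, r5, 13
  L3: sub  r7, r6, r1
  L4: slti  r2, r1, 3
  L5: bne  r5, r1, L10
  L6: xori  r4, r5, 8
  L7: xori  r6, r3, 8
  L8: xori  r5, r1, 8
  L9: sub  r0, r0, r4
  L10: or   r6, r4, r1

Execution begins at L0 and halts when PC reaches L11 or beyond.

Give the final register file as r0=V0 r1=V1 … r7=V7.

r0=0 r1=6 r2=9 r3=15 r4=3 r5=14 r6=7 r7=13

#0 add  r2, r1, r4 ; 0/6/9/15/3/4/1/11
#1 bne  r7, r5, L7 ; 0/6/9/15/3/4/1/11 ; →target
#2 ori   r7, r5, 13 ; 0/6/9/15/3/4/1/13
#7 xori  r6, r3, 8 ; 0/6/9/15/3/4/7/13
#8 xori  r5, r1, 8 ; 0/6/9/15/3/14/7/13
#9 sub  r0, r0, r4 ; 0/6/9/15/3/14/7/13
#10 or   r6, r4, r1 ; 0/6/9/15/3/14/7/13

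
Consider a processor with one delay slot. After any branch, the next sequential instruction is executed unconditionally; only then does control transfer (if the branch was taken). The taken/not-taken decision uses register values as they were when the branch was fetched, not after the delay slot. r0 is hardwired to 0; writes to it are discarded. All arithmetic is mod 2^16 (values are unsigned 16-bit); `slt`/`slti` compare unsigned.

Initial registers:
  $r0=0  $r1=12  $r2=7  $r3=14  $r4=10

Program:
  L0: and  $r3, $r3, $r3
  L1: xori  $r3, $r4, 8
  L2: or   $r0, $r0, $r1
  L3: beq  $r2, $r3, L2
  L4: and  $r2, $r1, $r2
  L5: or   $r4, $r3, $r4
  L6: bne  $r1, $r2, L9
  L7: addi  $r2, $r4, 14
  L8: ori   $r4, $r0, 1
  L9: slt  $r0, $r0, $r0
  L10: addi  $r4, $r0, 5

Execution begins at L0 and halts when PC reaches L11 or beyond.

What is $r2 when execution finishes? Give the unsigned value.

24

[0] and  $r3, $r3, $r3  →  {$r0:0, $r1:12, $r2:7, $r3:14, $r4:10}
[1] xori  $r3, $r4, 8  →  {$r0:0, $r1:12, $r2:7, $r3:2, $r4:10}
[2] or   $r0, $r0, $r1  →  {$r0:0, $r1:12, $r2:7, $r3:2, $r4:10}
[3] beq  $r2, $r3, L2  →  {$r0:0, $r1:12, $r2:7, $r3:2, $r4:10}  ⟨branch fallthrough⟩
[4] and  $r2, $r1, $r2  →  {$r0:0, $r1:12, $r2:4, $r3:2, $r4:10}
[5] or   $r4, $r3, $r4  →  {$r0:0, $r1:12, $r2:4, $r3:2, $r4:10}
[6] bne  $r1, $r2, L9  →  {$r0:0, $r1:12, $r2:4, $r3:2, $r4:10}  ⟨branch taken⟩
[7] addi  $r2, $r4, 14  →  {$r0:0, $r1:12, $r2:24, $r3:2, $r4:10}
[9] slt  $r0, $r0, $r0  →  {$r0:0, $r1:12, $r2:24, $r3:2, $r4:10}
[10] addi  $r4, $r0, 5  →  {$r0:0, $r1:12, $r2:24, $r3:2, $r4:5}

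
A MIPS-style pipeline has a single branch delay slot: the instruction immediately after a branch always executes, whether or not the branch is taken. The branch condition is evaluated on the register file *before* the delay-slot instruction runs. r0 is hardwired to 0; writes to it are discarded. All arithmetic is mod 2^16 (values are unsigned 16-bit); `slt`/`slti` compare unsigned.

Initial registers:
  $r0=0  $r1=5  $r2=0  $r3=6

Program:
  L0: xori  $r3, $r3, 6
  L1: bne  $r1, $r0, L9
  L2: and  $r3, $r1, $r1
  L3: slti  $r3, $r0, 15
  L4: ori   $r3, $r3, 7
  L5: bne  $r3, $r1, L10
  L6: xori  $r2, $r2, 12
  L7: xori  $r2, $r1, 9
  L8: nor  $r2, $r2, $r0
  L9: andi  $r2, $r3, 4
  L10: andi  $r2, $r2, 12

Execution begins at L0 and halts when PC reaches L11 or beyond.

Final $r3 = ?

[0] xori  $r3, $r3, 6  →  {$r0:0, $r1:5, $r2:0, $r3:0}
[1] bne  $r1, $r0, L9  →  {$r0:0, $r1:5, $r2:0, $r3:0}  ⟨branch taken⟩
[2] and  $r3, $r1, $r1  →  {$r0:0, $r1:5, $r2:0, $r3:5}
[9] andi  $r2, $r3, 4  →  {$r0:0, $r1:5, $r2:4, $r3:5}
[10] andi  $r2, $r2, 12  →  {$r0:0, $r1:5, $r2:4, $r3:5}

5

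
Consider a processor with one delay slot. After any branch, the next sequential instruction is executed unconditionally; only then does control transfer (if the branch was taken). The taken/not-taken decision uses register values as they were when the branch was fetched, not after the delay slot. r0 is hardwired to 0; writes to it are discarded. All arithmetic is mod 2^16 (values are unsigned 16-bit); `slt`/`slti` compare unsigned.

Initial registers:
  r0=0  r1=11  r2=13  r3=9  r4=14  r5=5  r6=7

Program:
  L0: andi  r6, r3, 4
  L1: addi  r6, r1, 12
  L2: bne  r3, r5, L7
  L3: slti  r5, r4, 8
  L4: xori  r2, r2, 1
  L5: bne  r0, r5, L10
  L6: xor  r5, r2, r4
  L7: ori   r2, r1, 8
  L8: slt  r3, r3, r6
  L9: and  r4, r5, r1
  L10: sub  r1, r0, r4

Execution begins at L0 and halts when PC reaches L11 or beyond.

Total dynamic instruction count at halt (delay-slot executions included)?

8

PC=0  andi  r6, r3, 4        | r0=0 r1=11 r2=13 r3=9 r4=14 r5=5 r6=0
PC=1  addi  r6, r1, 12       | r0=0 r1=11 r2=13 r3=9 r4=14 r5=5 r6=23
PC=2  bne  r3, r5, L7        | r0=0 r1=11 r2=13 r3=9 r4=14 r5=5 r6=23  [TAKEN]
PC=3  slti  r5, r4, 8        | r0=0 r1=11 r2=13 r3=9 r4=14 r5=0 r6=23
PC=7  ori   r2, r1, 8        | r0=0 r1=11 r2=11 r3=9 r4=14 r5=0 r6=23
PC=8  slt  r3, r3, r6        | r0=0 r1=11 r2=11 r3=1 r4=14 r5=0 r6=23
PC=9  and  r4, r5, r1        | r0=0 r1=11 r2=11 r3=1 r4=0 r5=0 r6=23
PC=10 sub  r1, r0, r4        | r0=0 r1=0 r2=11 r3=1 r4=0 r5=0 r6=23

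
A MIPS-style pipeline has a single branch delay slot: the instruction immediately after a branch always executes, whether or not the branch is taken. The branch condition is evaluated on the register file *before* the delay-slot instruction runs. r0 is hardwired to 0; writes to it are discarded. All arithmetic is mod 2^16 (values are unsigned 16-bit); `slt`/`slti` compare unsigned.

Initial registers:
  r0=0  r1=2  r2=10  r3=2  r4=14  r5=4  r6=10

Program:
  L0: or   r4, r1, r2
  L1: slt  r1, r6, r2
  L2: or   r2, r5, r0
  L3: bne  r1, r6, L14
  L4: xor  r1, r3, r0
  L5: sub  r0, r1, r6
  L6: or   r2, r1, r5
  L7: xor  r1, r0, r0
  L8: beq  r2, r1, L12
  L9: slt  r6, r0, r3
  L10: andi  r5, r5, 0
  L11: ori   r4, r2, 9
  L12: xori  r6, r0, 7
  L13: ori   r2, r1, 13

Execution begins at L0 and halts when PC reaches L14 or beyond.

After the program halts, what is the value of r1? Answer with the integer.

2

PC=0  or   r4, r1, r2        | r0=0 r1=2 r2=10 r3=2 r4=10 r5=4 r6=10
PC=1  slt  r1, r6, r2        | r0=0 r1=0 r2=10 r3=2 r4=10 r5=4 r6=10
PC=2  or   r2, r5, r0        | r0=0 r1=0 r2=4 r3=2 r4=10 r5=4 r6=10
PC=3  bne  r1, r6, L14       | r0=0 r1=0 r2=4 r3=2 r4=10 r5=4 r6=10  [TAKEN]
PC=4  xor  r1, r3, r0        | r0=0 r1=2 r2=4 r3=2 r4=10 r5=4 r6=10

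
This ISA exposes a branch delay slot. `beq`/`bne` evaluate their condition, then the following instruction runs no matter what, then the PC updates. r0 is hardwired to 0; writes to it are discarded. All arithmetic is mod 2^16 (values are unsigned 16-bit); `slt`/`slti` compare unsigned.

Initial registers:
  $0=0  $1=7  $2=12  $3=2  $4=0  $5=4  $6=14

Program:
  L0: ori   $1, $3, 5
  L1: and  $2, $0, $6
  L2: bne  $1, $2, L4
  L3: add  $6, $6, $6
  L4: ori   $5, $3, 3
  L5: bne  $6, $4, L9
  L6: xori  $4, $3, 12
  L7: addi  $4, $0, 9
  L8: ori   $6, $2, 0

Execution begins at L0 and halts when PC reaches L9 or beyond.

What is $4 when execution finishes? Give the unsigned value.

PC=0  ori   $1, $3, 5        | $0=0 $1=7 $2=12 $3=2 $4=0 $5=4 $6=14
PC=1  and  $2, $0, $6        | $0=0 $1=7 $2=0 $3=2 $4=0 $5=4 $6=14
PC=2  bne  $1, $2, L4        | $0=0 $1=7 $2=0 $3=2 $4=0 $5=4 $6=14  [TAKEN]
PC=3  add  $6, $6, $6        | $0=0 $1=7 $2=0 $3=2 $4=0 $5=4 $6=28
PC=4  ori   $5, $3, 3        | $0=0 $1=7 $2=0 $3=2 $4=0 $5=3 $6=28
PC=5  bne  $6, $4, L9        | $0=0 $1=7 $2=0 $3=2 $4=0 $5=3 $6=28  [TAKEN]
PC=6  xori  $4, $3, 12       | $0=0 $1=7 $2=0 $3=2 $4=14 $5=3 $6=28

14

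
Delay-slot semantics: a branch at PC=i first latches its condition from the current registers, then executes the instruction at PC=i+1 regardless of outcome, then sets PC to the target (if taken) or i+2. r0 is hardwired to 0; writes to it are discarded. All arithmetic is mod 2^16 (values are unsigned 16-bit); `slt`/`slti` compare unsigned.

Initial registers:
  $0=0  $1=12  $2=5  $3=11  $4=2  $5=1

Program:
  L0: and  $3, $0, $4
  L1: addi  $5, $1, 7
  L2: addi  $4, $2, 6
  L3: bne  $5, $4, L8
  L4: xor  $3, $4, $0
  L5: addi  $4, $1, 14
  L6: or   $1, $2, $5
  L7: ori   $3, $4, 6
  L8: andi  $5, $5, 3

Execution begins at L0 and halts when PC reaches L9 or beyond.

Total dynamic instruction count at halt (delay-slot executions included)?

6

  step pc=0: and  $3, $0, $4  regs=(0,12,5,0,2,1)
  step pc=1: addi  $5, $1, 7  regs=(0,12,5,0,2,19)
  step pc=2: addi  $4, $2, 6  regs=(0,12,5,0,11,19)
  step pc=3: bne  $5, $4, L8  cond=T  regs=(0,12,5,0,11,19)
  step pc=4: xor  $3, $4, $0  regs=(0,12,5,11,11,19)
  step pc=8: andi  $5, $5, 3  regs=(0,12,5,11,11,3)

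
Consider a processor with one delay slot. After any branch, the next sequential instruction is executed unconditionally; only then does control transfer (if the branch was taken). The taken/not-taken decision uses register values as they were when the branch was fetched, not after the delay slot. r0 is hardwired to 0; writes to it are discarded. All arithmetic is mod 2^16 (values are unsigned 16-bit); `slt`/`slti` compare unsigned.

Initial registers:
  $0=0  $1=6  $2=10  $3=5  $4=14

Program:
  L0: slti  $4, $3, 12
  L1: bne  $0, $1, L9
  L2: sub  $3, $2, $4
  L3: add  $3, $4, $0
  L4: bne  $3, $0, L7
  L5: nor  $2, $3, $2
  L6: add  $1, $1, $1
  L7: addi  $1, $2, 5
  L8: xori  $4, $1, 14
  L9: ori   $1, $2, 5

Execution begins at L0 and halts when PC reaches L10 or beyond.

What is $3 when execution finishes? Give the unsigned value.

#0 slti  $4, $3, 12 ; 0/6/10/5/1
#1 bne  $0, $1, L9 ; 0/6/10/5/1 ; →target
#2 sub  $3, $2, $4 ; 0/6/10/9/1
#9 ori   $1, $2, 5 ; 0/15/10/9/1

9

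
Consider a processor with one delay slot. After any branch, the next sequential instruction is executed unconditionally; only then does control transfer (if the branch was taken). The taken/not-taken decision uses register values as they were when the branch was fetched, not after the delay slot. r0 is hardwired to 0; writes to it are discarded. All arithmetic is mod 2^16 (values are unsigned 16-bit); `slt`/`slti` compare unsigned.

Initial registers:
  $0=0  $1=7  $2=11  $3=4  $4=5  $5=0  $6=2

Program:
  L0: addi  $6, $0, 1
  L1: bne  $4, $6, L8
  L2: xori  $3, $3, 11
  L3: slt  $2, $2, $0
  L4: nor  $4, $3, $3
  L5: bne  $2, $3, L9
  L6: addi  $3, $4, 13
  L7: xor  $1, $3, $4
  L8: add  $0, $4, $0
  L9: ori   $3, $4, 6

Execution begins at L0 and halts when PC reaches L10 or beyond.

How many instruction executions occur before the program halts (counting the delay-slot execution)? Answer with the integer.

PC=0  addi  $6, $0, 1        | $0=0 $1=7 $2=11 $3=4 $4=5 $5=0 $6=1
PC=1  bne  $4, $6, L8        | $0=0 $1=7 $2=11 $3=4 $4=5 $5=0 $6=1  [TAKEN]
PC=2  xori  $3, $3, 11       | $0=0 $1=7 $2=11 $3=15 $4=5 $5=0 $6=1
PC=8  add  $0, $4, $0        | $0=0 $1=7 $2=11 $3=15 $4=5 $5=0 $6=1
PC=9  ori   $3, $4, 6        | $0=0 $1=7 $2=11 $3=7 $4=5 $5=0 $6=1

5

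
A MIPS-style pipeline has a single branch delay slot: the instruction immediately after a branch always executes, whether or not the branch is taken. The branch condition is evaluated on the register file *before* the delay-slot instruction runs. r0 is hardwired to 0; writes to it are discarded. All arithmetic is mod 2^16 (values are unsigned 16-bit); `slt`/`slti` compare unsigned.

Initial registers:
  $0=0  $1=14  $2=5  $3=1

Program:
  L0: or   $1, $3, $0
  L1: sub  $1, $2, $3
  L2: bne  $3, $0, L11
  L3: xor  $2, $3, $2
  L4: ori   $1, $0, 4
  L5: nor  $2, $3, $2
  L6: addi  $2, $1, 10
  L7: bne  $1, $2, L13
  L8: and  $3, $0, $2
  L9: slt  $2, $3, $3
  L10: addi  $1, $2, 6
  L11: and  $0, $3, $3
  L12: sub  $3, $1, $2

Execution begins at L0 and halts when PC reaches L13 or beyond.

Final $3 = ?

0

[0] or   $1, $3, $0  →  {$0:0, $1:1, $2:5, $3:1}
[1] sub  $1, $2, $3  →  {$0:0, $1:4, $2:5, $3:1}
[2] bne  $3, $0, L11  →  {$0:0, $1:4, $2:5, $3:1}  ⟨branch taken⟩
[3] xor  $2, $3, $2  →  {$0:0, $1:4, $2:4, $3:1}
[11] and  $0, $3, $3  →  {$0:0, $1:4, $2:4, $3:1}
[12] sub  $3, $1, $2  →  {$0:0, $1:4, $2:4, $3:0}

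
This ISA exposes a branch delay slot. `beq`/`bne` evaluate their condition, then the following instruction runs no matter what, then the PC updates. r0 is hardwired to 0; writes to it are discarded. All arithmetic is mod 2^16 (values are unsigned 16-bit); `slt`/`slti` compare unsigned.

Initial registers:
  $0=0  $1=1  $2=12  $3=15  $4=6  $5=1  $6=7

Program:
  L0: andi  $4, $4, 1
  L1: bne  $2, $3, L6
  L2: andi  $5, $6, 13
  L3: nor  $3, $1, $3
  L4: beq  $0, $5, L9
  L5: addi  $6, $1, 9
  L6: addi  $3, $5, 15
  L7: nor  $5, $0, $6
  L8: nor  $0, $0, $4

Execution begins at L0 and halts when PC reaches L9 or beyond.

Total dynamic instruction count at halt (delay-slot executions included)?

[0] andi  $4, $4, 1  →  {$0:0, $1:1, $2:12, $3:15, $4:0, $5:1, $6:7}
[1] bne  $2, $3, L6  →  {$0:0, $1:1, $2:12, $3:15, $4:0, $5:1, $6:7}  ⟨branch taken⟩
[2] andi  $5, $6, 13  →  {$0:0, $1:1, $2:12, $3:15, $4:0, $5:5, $6:7}
[6] addi  $3, $5, 15  →  {$0:0, $1:1, $2:12, $3:20, $4:0, $5:5, $6:7}
[7] nor  $5, $0, $6  →  {$0:0, $1:1, $2:12, $3:20, $4:0, $5:65528, $6:7}
[8] nor  $0, $0, $4  →  {$0:0, $1:1, $2:12, $3:20, $4:0, $5:65528, $6:7}

6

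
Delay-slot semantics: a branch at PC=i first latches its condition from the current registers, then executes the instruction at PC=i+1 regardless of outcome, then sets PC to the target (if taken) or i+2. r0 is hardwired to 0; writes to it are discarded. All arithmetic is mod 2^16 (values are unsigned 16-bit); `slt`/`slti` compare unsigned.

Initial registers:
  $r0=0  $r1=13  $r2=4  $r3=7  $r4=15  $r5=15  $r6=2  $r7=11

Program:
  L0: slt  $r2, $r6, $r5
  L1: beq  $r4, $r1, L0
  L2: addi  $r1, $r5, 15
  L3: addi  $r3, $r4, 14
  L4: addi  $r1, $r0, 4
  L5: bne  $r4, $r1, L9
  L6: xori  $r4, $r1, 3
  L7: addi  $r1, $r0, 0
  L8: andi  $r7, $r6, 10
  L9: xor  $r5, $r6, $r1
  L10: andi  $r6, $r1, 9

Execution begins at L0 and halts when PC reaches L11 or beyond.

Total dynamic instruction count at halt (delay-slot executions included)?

9

  step pc=0: slt  $r2, $r6, $r5  regs=(0,13,1,7,15,15,2,11)
  step pc=1: beq  $r4, $r1, L0  cond=F  regs=(0,13,1,7,15,15,2,11)
  step pc=2: addi  $r1, $r5, 15  regs=(0,30,1,7,15,15,2,11)
  step pc=3: addi  $r3, $r4, 14  regs=(0,30,1,29,15,15,2,11)
  step pc=4: addi  $r1, $r0, 4  regs=(0,4,1,29,15,15,2,11)
  step pc=5: bne  $r4, $r1, L9  cond=T  regs=(0,4,1,29,15,15,2,11)
  step pc=6: xori  $r4, $r1, 3  regs=(0,4,1,29,7,15,2,11)
  step pc=9: xor  $r5, $r6, $r1  regs=(0,4,1,29,7,6,2,11)
  step pc=10: andi  $r6, $r1, 9  regs=(0,4,1,29,7,6,0,11)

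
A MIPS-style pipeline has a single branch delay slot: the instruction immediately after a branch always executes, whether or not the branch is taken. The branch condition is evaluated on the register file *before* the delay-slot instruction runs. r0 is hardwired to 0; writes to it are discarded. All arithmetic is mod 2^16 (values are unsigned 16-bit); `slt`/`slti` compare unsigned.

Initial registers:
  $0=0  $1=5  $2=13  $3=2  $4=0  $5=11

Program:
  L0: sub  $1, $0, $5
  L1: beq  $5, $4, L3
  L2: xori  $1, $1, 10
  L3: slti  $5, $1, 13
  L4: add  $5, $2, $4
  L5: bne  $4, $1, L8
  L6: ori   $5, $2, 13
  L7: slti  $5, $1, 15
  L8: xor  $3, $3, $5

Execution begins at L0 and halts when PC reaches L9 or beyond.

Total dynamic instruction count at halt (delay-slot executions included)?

8

[0] sub  $1, $0, $5  →  {$0:0, $1:65525, $2:13, $3:2, $4:0, $5:11}
[1] beq  $5, $4, L3  →  {$0:0, $1:65525, $2:13, $3:2, $4:0, $5:11}  ⟨branch fallthrough⟩
[2] xori  $1, $1, 10  →  {$0:0, $1:65535, $2:13, $3:2, $4:0, $5:11}
[3] slti  $5, $1, 13  →  {$0:0, $1:65535, $2:13, $3:2, $4:0, $5:0}
[4] add  $5, $2, $4  →  {$0:0, $1:65535, $2:13, $3:2, $4:0, $5:13}
[5] bne  $4, $1, L8  →  {$0:0, $1:65535, $2:13, $3:2, $4:0, $5:13}  ⟨branch taken⟩
[6] ori   $5, $2, 13  →  {$0:0, $1:65535, $2:13, $3:2, $4:0, $5:13}
[8] xor  $3, $3, $5  →  {$0:0, $1:65535, $2:13, $3:15, $4:0, $5:13}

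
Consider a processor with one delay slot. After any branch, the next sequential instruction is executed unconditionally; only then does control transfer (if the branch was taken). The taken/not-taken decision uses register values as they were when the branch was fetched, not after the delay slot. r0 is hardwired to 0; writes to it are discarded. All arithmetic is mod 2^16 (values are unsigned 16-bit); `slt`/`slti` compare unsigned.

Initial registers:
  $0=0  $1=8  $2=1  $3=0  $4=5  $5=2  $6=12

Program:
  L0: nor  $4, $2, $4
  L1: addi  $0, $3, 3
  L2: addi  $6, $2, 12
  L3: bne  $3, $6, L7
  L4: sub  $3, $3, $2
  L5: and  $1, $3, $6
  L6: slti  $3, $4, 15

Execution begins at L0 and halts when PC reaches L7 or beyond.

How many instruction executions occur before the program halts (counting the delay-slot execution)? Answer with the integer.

5

[0] nor  $4, $2, $4  →  {$0:0, $1:8, $2:1, $3:0, $4:65530, $5:2, $6:12}
[1] addi  $0, $3, 3  →  {$0:0, $1:8, $2:1, $3:0, $4:65530, $5:2, $6:12}
[2] addi  $6, $2, 12  →  {$0:0, $1:8, $2:1, $3:0, $4:65530, $5:2, $6:13}
[3] bne  $3, $6, L7  →  {$0:0, $1:8, $2:1, $3:0, $4:65530, $5:2, $6:13}  ⟨branch taken⟩
[4] sub  $3, $3, $2  →  {$0:0, $1:8, $2:1, $3:65535, $4:65530, $5:2, $6:13}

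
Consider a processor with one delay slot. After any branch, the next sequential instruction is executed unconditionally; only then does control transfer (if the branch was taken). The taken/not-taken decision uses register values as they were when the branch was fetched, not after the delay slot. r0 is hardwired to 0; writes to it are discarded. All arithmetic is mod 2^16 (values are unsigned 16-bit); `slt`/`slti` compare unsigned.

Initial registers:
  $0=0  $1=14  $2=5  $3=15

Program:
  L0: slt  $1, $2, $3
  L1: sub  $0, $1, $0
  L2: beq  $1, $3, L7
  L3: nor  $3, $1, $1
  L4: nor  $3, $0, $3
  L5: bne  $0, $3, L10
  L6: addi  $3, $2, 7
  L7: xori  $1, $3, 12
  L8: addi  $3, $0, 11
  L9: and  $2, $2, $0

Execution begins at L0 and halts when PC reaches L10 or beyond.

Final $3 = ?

[0] slt  $1, $2, $3  →  {$0:0, $1:1, $2:5, $3:15}
[1] sub  $0, $1, $0  →  {$0:0, $1:1, $2:5, $3:15}
[2] beq  $1, $3, L7  →  {$0:0, $1:1, $2:5, $3:15}  ⟨branch fallthrough⟩
[3] nor  $3, $1, $1  →  {$0:0, $1:1, $2:5, $3:65534}
[4] nor  $3, $0, $3  →  {$0:0, $1:1, $2:5, $3:1}
[5] bne  $0, $3, L10  →  {$0:0, $1:1, $2:5, $3:1}  ⟨branch taken⟩
[6] addi  $3, $2, 7  →  {$0:0, $1:1, $2:5, $3:12}

12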